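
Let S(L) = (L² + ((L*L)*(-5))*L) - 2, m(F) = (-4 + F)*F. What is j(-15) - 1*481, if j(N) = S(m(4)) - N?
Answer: -468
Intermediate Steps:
m(F) = F*(-4 + F)
S(L) = -2 + L² - 5*L³ (S(L) = (L² + (L²*(-5))*L) - 2 = (L² + (-5*L²)*L) - 2 = (L² - 5*L³) - 2 = -2 + L² - 5*L³)
j(N) = -2 - N (j(N) = (-2 + (4*(-4 + 4))² - 5*64*(-4 + 4)³) - N = (-2 + (4*0)² - 5*(4*0)³) - N = (-2 + 0² - 5*0³) - N = (-2 + 0 - 5*0) - N = (-2 + 0 + 0) - N = -2 - N)
j(-15) - 1*481 = (-2 - 1*(-15)) - 1*481 = (-2 + 15) - 481 = 13 - 481 = -468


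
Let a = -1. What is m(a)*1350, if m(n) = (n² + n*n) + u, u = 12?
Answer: 18900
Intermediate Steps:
m(n) = 12 + 2*n² (m(n) = (n² + n*n) + 12 = (n² + n²) + 12 = 2*n² + 12 = 12 + 2*n²)
m(a)*1350 = (12 + 2*(-1)²)*1350 = (12 + 2*1)*1350 = (12 + 2)*1350 = 14*1350 = 18900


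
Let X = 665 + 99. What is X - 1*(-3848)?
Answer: 4612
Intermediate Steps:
X = 764
X - 1*(-3848) = 764 - 1*(-3848) = 764 + 3848 = 4612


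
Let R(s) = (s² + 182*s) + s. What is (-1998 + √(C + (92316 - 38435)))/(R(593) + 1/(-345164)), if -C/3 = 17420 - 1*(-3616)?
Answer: -689637672/158833427551 + 345164*I*√9227/158833427551 ≈ -0.0043419 + 0.00020874*I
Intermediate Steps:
C = -63108 (C = -3*(17420 - 1*(-3616)) = -3*(17420 + 3616) = -3*21036 = -63108)
R(s) = s² + 183*s
(-1998 + √(C + (92316 - 38435)))/(R(593) + 1/(-345164)) = (-1998 + √(-63108 + (92316 - 38435)))/(593*(183 + 593) + 1/(-345164)) = (-1998 + √(-63108 + 53881))/(593*776 - 1/345164) = (-1998 + √(-9227))/(460168 - 1/345164) = (-1998 + I*√9227)/(158833427551/345164) = (-1998 + I*√9227)*(345164/158833427551) = -689637672/158833427551 + 345164*I*√9227/158833427551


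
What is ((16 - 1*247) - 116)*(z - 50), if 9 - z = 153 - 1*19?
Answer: 60725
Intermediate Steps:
z = -125 (z = 9 - (153 - 1*19) = 9 - (153 - 19) = 9 - 1*134 = 9 - 134 = -125)
((16 - 1*247) - 116)*(z - 50) = ((16 - 1*247) - 116)*(-125 - 50) = ((16 - 247) - 116)*(-175) = (-231 - 116)*(-175) = -347*(-175) = 60725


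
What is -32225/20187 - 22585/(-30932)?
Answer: -540860305/624424284 ≈ -0.86617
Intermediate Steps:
-32225/20187 - 22585/(-30932) = -32225*1/20187 - 22585*(-1/30932) = -32225/20187 + 22585/30932 = -540860305/624424284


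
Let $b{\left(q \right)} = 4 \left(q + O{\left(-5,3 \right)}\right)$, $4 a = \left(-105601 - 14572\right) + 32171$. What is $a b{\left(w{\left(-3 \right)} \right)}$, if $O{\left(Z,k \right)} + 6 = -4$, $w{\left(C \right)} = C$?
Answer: $1144026$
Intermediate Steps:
$a = - \frac{44001}{2}$ ($a = \frac{\left(-105601 - 14572\right) + 32171}{4} = \frac{-120173 + 32171}{4} = \frac{1}{4} \left(-88002\right) = - \frac{44001}{2} \approx -22001.0$)
$O{\left(Z,k \right)} = -10$ ($O{\left(Z,k \right)} = -6 - 4 = -10$)
$b{\left(q \right)} = -40 + 4 q$ ($b{\left(q \right)} = 4 \left(q - 10\right) = 4 \left(-10 + q\right) = -40 + 4 q$)
$a b{\left(w{\left(-3 \right)} \right)} = - \frac{44001 \left(-40 + 4 \left(-3\right)\right)}{2} = - \frac{44001 \left(-40 - 12\right)}{2} = \left(- \frac{44001}{2}\right) \left(-52\right) = 1144026$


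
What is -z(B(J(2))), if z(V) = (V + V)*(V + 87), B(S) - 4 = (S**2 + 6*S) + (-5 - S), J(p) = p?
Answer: -2600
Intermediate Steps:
B(S) = -1 + S**2 + 5*S (B(S) = 4 + ((S**2 + 6*S) + (-5 - S)) = 4 + (-5 + S**2 + 5*S) = -1 + S**2 + 5*S)
z(V) = 2*V*(87 + V) (z(V) = (2*V)*(87 + V) = 2*V*(87 + V))
-z(B(J(2))) = -2*(-1 + 2**2 + 5*2)*(87 + (-1 + 2**2 + 5*2)) = -2*(-1 + 4 + 10)*(87 + (-1 + 4 + 10)) = -2*13*(87 + 13) = -2*13*100 = -1*2600 = -2600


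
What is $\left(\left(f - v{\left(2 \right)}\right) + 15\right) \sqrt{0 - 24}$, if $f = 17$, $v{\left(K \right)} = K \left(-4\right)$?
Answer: $80 i \sqrt{6} \approx 195.96 i$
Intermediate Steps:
$v{\left(K \right)} = - 4 K$
$\left(\left(f - v{\left(2 \right)}\right) + 15\right) \sqrt{0 - 24} = \left(\left(17 - \left(-4\right) 2\right) + 15\right) \sqrt{0 - 24} = \left(\left(17 - -8\right) + 15\right) \sqrt{-24} = \left(\left(17 + 8\right) + 15\right) 2 i \sqrt{6} = \left(25 + 15\right) 2 i \sqrt{6} = 40 \cdot 2 i \sqrt{6} = 80 i \sqrt{6}$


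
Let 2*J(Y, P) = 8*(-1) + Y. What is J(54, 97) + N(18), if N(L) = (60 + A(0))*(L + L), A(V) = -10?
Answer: 1823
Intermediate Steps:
J(Y, P) = -4 + Y/2 (J(Y, P) = (8*(-1) + Y)/2 = (-8 + Y)/2 = -4 + Y/2)
N(L) = 100*L (N(L) = (60 - 10)*(L + L) = 50*(2*L) = 100*L)
J(54, 97) + N(18) = (-4 + (½)*54) + 100*18 = (-4 + 27) + 1800 = 23 + 1800 = 1823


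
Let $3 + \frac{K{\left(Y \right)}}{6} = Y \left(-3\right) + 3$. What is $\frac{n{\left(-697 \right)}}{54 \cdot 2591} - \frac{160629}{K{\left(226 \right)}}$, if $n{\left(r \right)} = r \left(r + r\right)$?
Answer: $\frac{1468154885}{31620564} \approx 46.43$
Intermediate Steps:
$K{\left(Y \right)} = - 18 Y$ ($K{\left(Y \right)} = -18 + 6 \left(Y \left(-3\right) + 3\right) = -18 + 6 \left(- 3 Y + 3\right) = -18 + 6 \left(3 - 3 Y\right) = -18 - \left(-18 + 18 Y\right) = - 18 Y$)
$n{\left(r \right)} = 2 r^{2}$ ($n{\left(r \right)} = r 2 r = 2 r^{2}$)
$\frac{n{\left(-697 \right)}}{54 \cdot 2591} - \frac{160629}{K{\left(226 \right)}} = \frac{2 \left(-697\right)^{2}}{54 \cdot 2591} - \frac{160629}{\left(-18\right) 226} = \frac{2 \cdot 485809}{139914} - \frac{160629}{-4068} = 971618 \cdot \frac{1}{139914} - - \frac{53543}{1356} = \frac{485809}{69957} + \frac{53543}{1356} = \frac{1468154885}{31620564}$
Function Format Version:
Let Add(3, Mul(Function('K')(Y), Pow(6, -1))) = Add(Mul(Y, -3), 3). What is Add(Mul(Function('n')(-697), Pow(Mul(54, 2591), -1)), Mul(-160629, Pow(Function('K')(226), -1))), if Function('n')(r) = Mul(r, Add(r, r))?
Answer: Rational(1468154885, 31620564) ≈ 46.430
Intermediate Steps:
Function('K')(Y) = Mul(-18, Y) (Function('K')(Y) = Add(-18, Mul(6, Add(Mul(Y, -3), 3))) = Add(-18, Mul(6, Add(Mul(-3, Y), 3))) = Add(-18, Mul(6, Add(3, Mul(-3, Y)))) = Add(-18, Add(18, Mul(-18, Y))) = Mul(-18, Y))
Function('n')(r) = Mul(2, Pow(r, 2)) (Function('n')(r) = Mul(r, Mul(2, r)) = Mul(2, Pow(r, 2)))
Add(Mul(Function('n')(-697), Pow(Mul(54, 2591), -1)), Mul(-160629, Pow(Function('K')(226), -1))) = Add(Mul(Mul(2, Pow(-697, 2)), Pow(Mul(54, 2591), -1)), Mul(-160629, Pow(Mul(-18, 226), -1))) = Add(Mul(Mul(2, 485809), Pow(139914, -1)), Mul(-160629, Pow(-4068, -1))) = Add(Mul(971618, Rational(1, 139914)), Mul(-160629, Rational(-1, 4068))) = Add(Rational(485809, 69957), Rational(53543, 1356)) = Rational(1468154885, 31620564)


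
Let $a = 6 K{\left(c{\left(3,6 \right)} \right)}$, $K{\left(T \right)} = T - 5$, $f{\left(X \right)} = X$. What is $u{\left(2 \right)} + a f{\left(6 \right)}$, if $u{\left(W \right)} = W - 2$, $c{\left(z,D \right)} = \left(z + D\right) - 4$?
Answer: $0$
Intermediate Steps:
$c{\left(z,D \right)} = -4 + D + z$ ($c{\left(z,D \right)} = \left(D + z\right) - 4 = -4 + D + z$)
$K{\left(T \right)} = -5 + T$
$u{\left(W \right)} = -2 + W$
$a = 0$ ($a = 6 \left(-5 + \left(-4 + 6 + 3\right)\right) = 6 \left(-5 + 5\right) = 6 \cdot 0 = 0$)
$u{\left(2 \right)} + a f{\left(6 \right)} = \left(-2 + 2\right) + 0 \cdot 6 = 0 + 0 = 0$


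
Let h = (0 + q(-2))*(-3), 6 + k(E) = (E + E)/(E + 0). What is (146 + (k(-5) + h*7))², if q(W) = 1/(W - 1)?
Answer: 22201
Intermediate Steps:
q(W) = 1/(-1 + W)
k(E) = -4 (k(E) = -6 + (E + E)/(E + 0) = -6 + (2*E)/E = -6 + 2 = -4)
h = 1 (h = (0 + 1/(-1 - 2))*(-3) = (0 + 1/(-3))*(-3) = (0 - ⅓)*(-3) = -⅓*(-3) = 1)
(146 + (k(-5) + h*7))² = (146 + (-4 + 1*7))² = (146 + (-4 + 7))² = (146 + 3)² = 149² = 22201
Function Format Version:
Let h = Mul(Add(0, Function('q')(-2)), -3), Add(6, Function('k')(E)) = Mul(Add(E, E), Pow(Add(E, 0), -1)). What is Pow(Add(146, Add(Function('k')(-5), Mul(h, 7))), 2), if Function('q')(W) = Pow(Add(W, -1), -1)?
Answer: 22201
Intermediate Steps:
Function('q')(W) = Pow(Add(-1, W), -1)
Function('k')(E) = -4 (Function('k')(E) = Add(-6, Mul(Add(E, E), Pow(Add(E, 0), -1))) = Add(-6, Mul(Mul(2, E), Pow(E, -1))) = Add(-6, 2) = -4)
h = 1 (h = Mul(Add(0, Pow(Add(-1, -2), -1)), -3) = Mul(Add(0, Pow(-3, -1)), -3) = Mul(Add(0, Rational(-1, 3)), -3) = Mul(Rational(-1, 3), -3) = 1)
Pow(Add(146, Add(Function('k')(-5), Mul(h, 7))), 2) = Pow(Add(146, Add(-4, Mul(1, 7))), 2) = Pow(Add(146, Add(-4, 7)), 2) = Pow(Add(146, 3), 2) = Pow(149, 2) = 22201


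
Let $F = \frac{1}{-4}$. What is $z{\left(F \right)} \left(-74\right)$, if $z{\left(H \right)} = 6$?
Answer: $-444$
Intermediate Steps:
$F = - \frac{1}{4} \approx -0.25$
$z{\left(F \right)} \left(-74\right) = 6 \left(-74\right) = -444$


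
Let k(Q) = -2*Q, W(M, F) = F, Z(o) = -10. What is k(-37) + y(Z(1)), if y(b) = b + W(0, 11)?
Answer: 75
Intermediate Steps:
y(b) = 11 + b (y(b) = b + 11 = 11 + b)
k(-37) + y(Z(1)) = -2*(-37) + (11 - 10) = 74 + 1 = 75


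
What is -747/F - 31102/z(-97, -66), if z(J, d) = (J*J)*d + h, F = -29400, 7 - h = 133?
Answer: 5743231/76087200 ≈ 0.075482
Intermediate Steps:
h = -126 (h = 7 - 1*133 = 7 - 133 = -126)
z(J, d) = -126 + d*J² (z(J, d) = (J*J)*d - 126 = J²*d - 126 = d*J² - 126 = -126 + d*J²)
-747/F - 31102/z(-97, -66) = -747/(-29400) - 31102/(-126 - 66*(-97)²) = -747*(-1/29400) - 31102/(-126 - 66*9409) = 249/9800 - 31102/(-126 - 620994) = 249/9800 - 31102/(-621120) = 249/9800 - 31102*(-1/621120) = 249/9800 + 15551/310560 = 5743231/76087200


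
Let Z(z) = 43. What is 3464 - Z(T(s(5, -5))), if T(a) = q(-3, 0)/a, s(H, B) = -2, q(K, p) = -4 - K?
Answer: 3421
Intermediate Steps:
T(a) = -1/a (T(a) = (-4 - 1*(-3))/a = (-4 + 3)/a = -1/a)
3464 - Z(T(s(5, -5))) = 3464 - 1*43 = 3464 - 43 = 3421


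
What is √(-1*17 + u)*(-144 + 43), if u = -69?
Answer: -101*I*√86 ≈ -936.64*I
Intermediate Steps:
√(-1*17 + u)*(-144 + 43) = √(-1*17 - 69)*(-144 + 43) = √(-17 - 69)*(-101) = √(-86)*(-101) = (I*√86)*(-101) = -101*I*√86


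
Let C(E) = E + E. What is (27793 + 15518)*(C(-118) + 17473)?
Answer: 746551707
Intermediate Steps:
C(E) = 2*E
(27793 + 15518)*(C(-118) + 17473) = (27793 + 15518)*(2*(-118) + 17473) = 43311*(-236 + 17473) = 43311*17237 = 746551707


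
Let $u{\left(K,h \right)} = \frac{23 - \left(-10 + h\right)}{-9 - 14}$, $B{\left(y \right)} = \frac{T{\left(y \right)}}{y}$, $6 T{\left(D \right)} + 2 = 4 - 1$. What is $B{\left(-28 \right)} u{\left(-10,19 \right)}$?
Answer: $\frac{1}{276} \approx 0.0036232$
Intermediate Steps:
$T{\left(D \right)} = \frac{1}{6}$ ($T{\left(D \right)} = - \frac{1}{3} + \frac{4 - 1}{6} = - \frac{1}{3} + \frac{1}{6} \cdot 3 = - \frac{1}{3} + \frac{1}{2} = \frac{1}{6}$)
$B{\left(y \right)} = \frac{1}{6 y}$
$u{\left(K,h \right)} = - \frac{33}{23} + \frac{h}{23}$ ($u{\left(K,h \right)} = \frac{33 - h}{-23} = \left(33 - h\right) \left(- \frac{1}{23}\right) = - \frac{33}{23} + \frac{h}{23}$)
$B{\left(-28 \right)} u{\left(-10,19 \right)} = \frac{1}{6 \left(-28\right)} \left(- \frac{33}{23} + \frac{1}{23} \cdot 19\right) = \frac{1}{6} \left(- \frac{1}{28}\right) \left(- \frac{33}{23} + \frac{19}{23}\right) = \left(- \frac{1}{168}\right) \left(- \frac{14}{23}\right) = \frac{1}{276}$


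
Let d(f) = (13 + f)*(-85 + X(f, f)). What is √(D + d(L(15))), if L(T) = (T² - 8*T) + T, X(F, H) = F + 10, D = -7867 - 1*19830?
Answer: 4*I*√1357 ≈ 147.35*I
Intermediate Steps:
D = -27697 (D = -7867 - 19830 = -27697)
X(F, H) = 10 + F
L(T) = T² - 7*T
d(f) = (-75 + f)*(13 + f) (d(f) = (13 + f)*(-85 + (10 + f)) = (13 + f)*(-75 + f) = (-75 + f)*(13 + f))
√(D + d(L(15))) = √(-27697 + (-975 + (15*(-7 + 15))² - 930*(-7 + 15))) = √(-27697 + (-975 + (15*8)² - 930*8)) = √(-27697 + (-975 + 120² - 62*120)) = √(-27697 + (-975 + 14400 - 7440)) = √(-27697 + 5985) = √(-21712) = 4*I*√1357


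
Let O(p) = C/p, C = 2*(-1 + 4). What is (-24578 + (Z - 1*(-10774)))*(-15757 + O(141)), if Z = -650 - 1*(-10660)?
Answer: 2809749138/47 ≈ 5.9782e+7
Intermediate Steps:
C = 6 (C = 2*3 = 6)
Z = 10010 (Z = -650 + 10660 = 10010)
O(p) = 6/p
(-24578 + (Z - 1*(-10774)))*(-15757 + O(141)) = (-24578 + (10010 - 1*(-10774)))*(-15757 + 6/141) = (-24578 + (10010 + 10774))*(-15757 + 6*(1/141)) = (-24578 + 20784)*(-15757 + 2/47) = -3794*(-740577/47) = 2809749138/47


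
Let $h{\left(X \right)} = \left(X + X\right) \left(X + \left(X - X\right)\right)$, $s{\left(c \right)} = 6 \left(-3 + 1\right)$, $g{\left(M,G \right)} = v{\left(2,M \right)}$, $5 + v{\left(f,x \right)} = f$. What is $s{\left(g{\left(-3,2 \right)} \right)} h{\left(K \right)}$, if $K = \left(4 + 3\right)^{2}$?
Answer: $-57624$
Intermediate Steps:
$v{\left(f,x \right)} = -5 + f$
$g{\left(M,G \right)} = -3$ ($g{\left(M,G \right)} = -5 + 2 = -3$)
$K = 49$ ($K = 7^{2} = 49$)
$s{\left(c \right)} = -12$ ($s{\left(c \right)} = 6 \left(-2\right) = -12$)
$h{\left(X \right)} = 2 X^{2}$ ($h{\left(X \right)} = 2 X \left(X + 0\right) = 2 X X = 2 X^{2}$)
$s{\left(g{\left(-3,2 \right)} \right)} h{\left(K \right)} = - 12 \cdot 2 \cdot 49^{2} = - 12 \cdot 2 \cdot 2401 = \left(-12\right) 4802 = -57624$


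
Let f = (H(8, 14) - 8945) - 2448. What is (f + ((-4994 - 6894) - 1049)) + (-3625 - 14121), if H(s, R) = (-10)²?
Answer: -41976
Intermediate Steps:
H(s, R) = 100
f = -11293 (f = (100 - 8945) - 2448 = -8845 - 2448 = -11293)
(f + ((-4994 - 6894) - 1049)) + (-3625 - 14121) = (-11293 + ((-4994 - 6894) - 1049)) + (-3625 - 14121) = (-11293 + (-11888 - 1049)) - 17746 = (-11293 - 12937) - 17746 = -24230 - 17746 = -41976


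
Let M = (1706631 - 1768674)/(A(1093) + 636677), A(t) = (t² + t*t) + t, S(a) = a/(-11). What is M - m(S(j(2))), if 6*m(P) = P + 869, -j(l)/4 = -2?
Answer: -1314346423/9081204 ≈ -144.73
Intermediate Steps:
j(l) = 8 (j(l) = -4*(-2) = 8)
S(a) = -a/11 (S(a) = a*(-1/11) = -a/11)
m(P) = 869/6 + P/6 (m(P) = (P + 869)/6 = (869 + P)/6 = 869/6 + P/6)
A(t) = t + 2*t² (A(t) = (t² + t²) + t = 2*t² + t = t + 2*t²)
M = -62043/3027068 (M = (1706631 - 1768674)/(1093*(1 + 2*1093) + 636677) = -62043/(1093*(1 + 2186) + 636677) = -62043/(1093*2187 + 636677) = -62043/(2390391 + 636677) = -62043/3027068 ≈ -0.020496)
M - m(S(j(2))) = -62043/3027068 - (869/6 + (-1/11*8)/6) = -62043/3027068 - (869/6 + (⅙)*(-8/11)) = -62043/3027068 - (869/6 - 4/33) = -62043/3027068 - 1*9551/66 = -62043/3027068 - 9551/66 = -1314346423/9081204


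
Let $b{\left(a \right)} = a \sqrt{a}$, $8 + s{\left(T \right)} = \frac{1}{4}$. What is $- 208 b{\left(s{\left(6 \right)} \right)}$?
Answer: $806 i \sqrt{31} \approx 4487.6 i$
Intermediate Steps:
$s{\left(T \right)} = - \frac{31}{4}$ ($s{\left(T \right)} = -8 + \frac{1}{4} = - \frac{31}{4}$)
$b{\left(a \right)} = a^{\frac{3}{2}}$
$- 208 b{\left(s{\left(6 \right)} \right)} = - 208 \left(- \frac{31}{4}\right)^{\frac{3}{2}} = - 208 \left(- \frac{31 i \sqrt{31}}{8}\right) = 806 i \sqrt{31}$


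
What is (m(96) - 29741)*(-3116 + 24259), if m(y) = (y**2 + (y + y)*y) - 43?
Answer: -45161448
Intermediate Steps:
m(y) = -43 + 3*y**2 (m(y) = (y**2 + (2*y)*y) - 43 = (y**2 + 2*y**2) - 43 = 3*y**2 - 43 = -43 + 3*y**2)
(m(96) - 29741)*(-3116 + 24259) = ((-43 + 3*96**2) - 29741)*(-3116 + 24259) = ((-43 + 3*9216) - 29741)*21143 = ((-43 + 27648) - 29741)*21143 = (27605 - 29741)*21143 = -2136*21143 = -45161448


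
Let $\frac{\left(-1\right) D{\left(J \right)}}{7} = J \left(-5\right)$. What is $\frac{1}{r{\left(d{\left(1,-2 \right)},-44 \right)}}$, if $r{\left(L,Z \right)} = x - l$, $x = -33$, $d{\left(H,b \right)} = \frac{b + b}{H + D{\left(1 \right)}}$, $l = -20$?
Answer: $- \frac{1}{13} \approx -0.076923$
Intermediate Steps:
$D{\left(J \right)} = 35 J$ ($D{\left(J \right)} = - 7 J \left(-5\right) = - 7 \left(- 5 J\right) = 35 J$)
$d{\left(H,b \right)} = \frac{2 b}{35 + H}$ ($d{\left(H,b \right)} = \frac{b + b}{H + 35 \cdot 1} = \frac{2 b}{H + 35} = \frac{2 b}{35 + H}$)
$r{\left(L,Z \right)} = -13$ ($r{\left(L,Z \right)} = -33 - -20 = -33 + 20 = -13$)
$\frac{1}{r{\left(d{\left(1,-2 \right)},-44 \right)}} = \frac{1}{-13} = - \frac{1}{13}$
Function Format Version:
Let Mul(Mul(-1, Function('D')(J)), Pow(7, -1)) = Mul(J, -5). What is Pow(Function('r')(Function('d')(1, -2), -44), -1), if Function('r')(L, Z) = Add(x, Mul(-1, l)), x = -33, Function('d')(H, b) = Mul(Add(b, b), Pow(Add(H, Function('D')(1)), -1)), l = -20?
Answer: Rational(-1, 13) ≈ -0.076923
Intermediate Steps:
Function('D')(J) = Mul(35, J) (Function('D')(J) = Mul(-7, Mul(J, -5)) = Mul(-7, Mul(-5, J)) = Mul(35, J))
Function('d')(H, b) = Mul(2, b, Pow(Add(35, H), -1)) (Function('d')(H, b) = Mul(Add(b, b), Pow(Add(H, Mul(35, 1)), -1)) = Mul(Mul(2, b), Pow(Add(H, 35), -1)) = Mul(Mul(2, b), Pow(Add(35, H), -1)) = Mul(2, b, Pow(Add(35, H), -1)))
Function('r')(L, Z) = -13 (Function('r')(L, Z) = Add(-33, Mul(-1, -20)) = Add(-33, 20) = -13)
Pow(Function('r')(Function('d')(1, -2), -44), -1) = Pow(-13, -1) = Rational(-1, 13)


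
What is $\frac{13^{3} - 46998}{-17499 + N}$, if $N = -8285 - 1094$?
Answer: $\frac{44801}{26878} \approx 1.6668$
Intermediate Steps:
$N = -9379$
$\frac{13^{3} - 46998}{-17499 + N} = \frac{13^{3} - 46998}{-17499 - 9379} = \frac{2197 - 46998}{-26878} = \left(-44801\right) \left(- \frac{1}{26878}\right) = \frac{44801}{26878}$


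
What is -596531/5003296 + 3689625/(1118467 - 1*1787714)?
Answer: -18859512586157/3348440838112 ≈ -5.6323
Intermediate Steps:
-596531/5003296 + 3689625/(1118467 - 1*1787714) = -596531*1/5003296 + 3689625/(1118467 - 1787714) = -596531/5003296 + 3689625/(-669247) = -596531/5003296 + 3689625*(-1/669247) = -596531/5003296 - 3689625/669247 = -18859512586157/3348440838112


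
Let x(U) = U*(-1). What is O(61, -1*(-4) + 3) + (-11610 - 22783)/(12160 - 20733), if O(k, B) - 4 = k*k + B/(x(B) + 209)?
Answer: 6457761247/1731746 ≈ 3729.0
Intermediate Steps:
x(U) = -U
O(k, B) = 4 + k² + B/(209 - B) (O(k, B) = 4 + (k*k + B/(-B + 209)) = 4 + (k² + B/(209 - B)) = 4 + k² + B/(209 - B))
O(61, -1*(-4) + 3) + (-11610 - 22783)/(12160 - 20733) = (-836 - 209*61² + 3*(-1*(-4) + 3) + (-1*(-4) + 3)*61²)/(-209 + (-1*(-4) + 3)) + (-11610 - 22783)/(12160 - 20733) = (-836 - 209*3721 + 3*(4 + 3) + (4 + 3)*3721)/(-209 + (4 + 3)) - 34393/(-8573) = (-836 - 777689 + 3*7 + 7*3721)/(-209 + 7) - 34393*(-1/8573) = (-836 - 777689 + 21 + 26047)/(-202) + 34393/8573 = -1/202*(-752457) + 34393/8573 = 752457/202 + 34393/8573 = 6457761247/1731746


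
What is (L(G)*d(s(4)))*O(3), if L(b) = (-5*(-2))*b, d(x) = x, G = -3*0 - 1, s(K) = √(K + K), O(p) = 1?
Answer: -20*√2 ≈ -28.284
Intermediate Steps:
s(K) = √2*√K (s(K) = √(2*K) = √2*√K)
G = -1 (G = 0 - 1 = -1)
L(b) = 10*b
(L(G)*d(s(4)))*O(3) = ((10*(-1))*(√2*√4))*1 = -10*√2*2*1 = -20*√2*1 = -20*√2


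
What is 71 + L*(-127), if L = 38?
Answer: -4755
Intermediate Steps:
71 + L*(-127) = 71 + 38*(-127) = 71 - 4826 = -4755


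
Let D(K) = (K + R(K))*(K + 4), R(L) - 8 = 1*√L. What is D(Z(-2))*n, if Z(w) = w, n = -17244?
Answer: -206928 - 34488*I*√2 ≈ -2.0693e+5 - 48773.0*I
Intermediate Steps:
R(L) = 8 + √L (R(L) = 8 + 1*√L = 8 + √L)
D(K) = (4 + K)*(8 + K + √K) (D(K) = (K + (8 + √K))*(K + 4) = (8 + K + √K)*(4 + K) = (4 + K)*(8 + K + √K))
D(Z(-2))*n = (32 + (-2)² + (-2)^(3/2) + 4*√(-2) + 12*(-2))*(-17244) = (32 + 4 - 2*I*√2 + 4*(I*√2) - 24)*(-17244) = (32 + 4 - 2*I*√2 + 4*I*√2 - 24)*(-17244) = (12 + 2*I*√2)*(-17244) = -206928 - 34488*I*√2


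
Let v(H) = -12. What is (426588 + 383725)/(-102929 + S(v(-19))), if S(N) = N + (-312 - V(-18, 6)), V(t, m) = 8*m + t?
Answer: -810313/103283 ≈ -7.8456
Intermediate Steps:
V(t, m) = t + 8*m
S(N) = -342 + N (S(N) = N + (-312 - (-18 + 8*6)) = N + (-312 - (-18 + 48)) = N + (-312 - 1*30) = N + (-312 - 30) = N - 342 = -342 + N)
(426588 + 383725)/(-102929 + S(v(-19))) = (426588 + 383725)/(-102929 + (-342 - 12)) = 810313/(-102929 - 354) = 810313/(-103283) = 810313*(-1/103283) = -810313/103283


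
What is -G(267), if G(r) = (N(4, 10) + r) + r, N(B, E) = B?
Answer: -538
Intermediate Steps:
G(r) = 4 + 2*r (G(r) = (4 + r) + r = 4 + 2*r)
-G(267) = -(4 + 2*267) = -(4 + 534) = -1*538 = -538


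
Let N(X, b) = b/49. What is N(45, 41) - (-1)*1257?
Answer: 61634/49 ≈ 1257.8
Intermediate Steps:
N(X, b) = b/49 (N(X, b) = b*(1/49) = b/49)
N(45, 41) - (-1)*1257 = (1/49)*41 - (-1)*1257 = 41/49 - 1*(-1257) = 41/49 + 1257 = 61634/49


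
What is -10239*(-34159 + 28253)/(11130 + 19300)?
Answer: 30235767/15215 ≈ 1987.2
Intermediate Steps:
-10239*(-34159 + 28253)/(11130 + 19300) = -10239/(30430/(-5906)) = -10239/(30430*(-1/5906)) = -10239/(-15215/2953) = -10239*(-2953/15215) = 30235767/15215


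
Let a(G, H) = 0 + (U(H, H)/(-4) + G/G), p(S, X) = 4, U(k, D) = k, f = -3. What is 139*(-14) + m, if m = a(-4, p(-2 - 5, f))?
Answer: -1946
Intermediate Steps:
a(G, H) = 1 - H/4 (a(G, H) = 0 + (H/(-4) + G/G) = 0 + (H*(-¼) + 1) = 0 + (-H/4 + 1) = 0 + (1 - H/4) = 1 - H/4)
m = 0 (m = 1 - ¼*4 = 1 - 1 = 0)
139*(-14) + m = 139*(-14) + 0 = -1946 + 0 = -1946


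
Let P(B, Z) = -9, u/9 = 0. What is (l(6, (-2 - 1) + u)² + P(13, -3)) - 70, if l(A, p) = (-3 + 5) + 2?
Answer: -63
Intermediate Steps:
u = 0 (u = 9*0 = 0)
l(A, p) = 4 (l(A, p) = 2 + 2 = 4)
(l(6, (-2 - 1) + u)² + P(13, -3)) - 70 = (4² - 9) - 70 = (16 - 9) - 70 = 7 - 70 = -63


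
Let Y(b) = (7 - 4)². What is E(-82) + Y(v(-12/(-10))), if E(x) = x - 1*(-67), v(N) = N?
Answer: -6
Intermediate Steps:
Y(b) = 9 (Y(b) = 3² = 9)
E(x) = 67 + x (E(x) = x + 67 = 67 + x)
E(-82) + Y(v(-12/(-10))) = (67 - 82) + 9 = -15 + 9 = -6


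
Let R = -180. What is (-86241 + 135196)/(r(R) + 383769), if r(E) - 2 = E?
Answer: 48955/383591 ≈ 0.12762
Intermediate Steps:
r(E) = 2 + E
(-86241 + 135196)/(r(R) + 383769) = (-86241 + 135196)/((2 - 180) + 383769) = 48955/(-178 + 383769) = 48955/383591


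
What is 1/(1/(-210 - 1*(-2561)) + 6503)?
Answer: 2351/15288554 ≈ 0.00015378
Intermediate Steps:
1/(1/(-210 - 1*(-2561)) + 6503) = 1/(1/(-210 + 2561) + 6503) = 1/(1/2351 + 6503) = 1/(15288554/2351) = 2351/15288554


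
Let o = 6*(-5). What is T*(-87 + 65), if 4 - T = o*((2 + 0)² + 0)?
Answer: -2728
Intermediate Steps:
o = -30
T = 124 (T = 4 - (-30)*((2 + 0)² + 0) = 4 - (-30)*(2² + 0) = 4 - (-30)*(4 + 0) = 4 - (-30)*4 = 4 - 1*(-120) = 4 + 120 = 124)
T*(-87 + 65) = 124*(-87 + 65) = 124*(-22) = -2728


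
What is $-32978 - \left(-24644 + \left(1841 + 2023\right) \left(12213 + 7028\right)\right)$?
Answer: $-74355558$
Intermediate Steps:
$-32978 - \left(-24644 + \left(1841 + 2023\right) \left(12213 + 7028\right)\right) = -32978 - \left(-24644 + 3864 \cdot 19241\right) = -32978 - \left(-24644 + 74347224\right) = -32978 - 74322580 = -74355558$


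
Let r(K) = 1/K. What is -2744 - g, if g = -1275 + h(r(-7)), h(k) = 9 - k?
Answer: -10347/7 ≈ -1478.1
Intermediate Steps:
g = -8861/7 (g = -1275 + (9 - 1/(-7)) = -1275 + (9 - 1*(-1/7)) = -1275 + (9 + 1/7) = -1275 + 64/7 = -8861/7 ≈ -1265.9)
-2744 - g = -2744 - 1*(-8861/7) = -2744 + 8861/7 = -10347/7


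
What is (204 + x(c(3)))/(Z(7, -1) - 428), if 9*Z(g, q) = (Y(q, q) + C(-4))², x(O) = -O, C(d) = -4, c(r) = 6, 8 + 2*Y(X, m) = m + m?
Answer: -198/419 ≈ -0.47255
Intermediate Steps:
Y(X, m) = -4 + m (Y(X, m) = -4 + (m + m)/2 = -4 + (2*m)/2 = -4 + m)
Z(g, q) = (-8 + q)²/9 (Z(g, q) = ((-4 + q) - 4)²/9 = (-8 + q)²/9)
(204 + x(c(3)))/(Z(7, -1) - 428) = (204 - 1*6)/((-8 - 1)²/9 - 428) = (204 - 6)/((⅑)*(-9)² - 428) = 198/((⅑)*81 - 428) = 198/(9 - 428) = 198/(-419) = 198*(-1/419) = -198/419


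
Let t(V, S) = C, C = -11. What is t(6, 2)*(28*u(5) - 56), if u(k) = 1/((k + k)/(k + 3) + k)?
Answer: 14168/25 ≈ 566.72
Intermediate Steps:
t(V, S) = -11
u(k) = 1/(k + 2*k/(3 + k)) (u(k) = 1/((2*k)/(3 + k) + k) = 1/(2*k/(3 + k) + k) = 1/(k + 2*k/(3 + k)))
t(6, 2)*(28*u(5) - 56) = -11*(28*((3 + 5)/(5*(5 + 5))) - 56) = -11*(28*((⅕)*8/10) - 56) = -11*(28*((⅕)*(⅒)*8) - 56) = -11*(28*(4/25) - 56) = -11*(112/25 - 56) = -11*(-1288/25) = 14168/25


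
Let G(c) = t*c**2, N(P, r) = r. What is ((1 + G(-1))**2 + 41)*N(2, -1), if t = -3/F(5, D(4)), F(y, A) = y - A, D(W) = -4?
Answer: -373/9 ≈ -41.444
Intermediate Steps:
t = -1/3 (t = -3/(5 - 1*(-4)) = -3/(5 + 4) = -3/9 = -3*1/9 = -1/3 ≈ -0.33333)
G(c) = -c**2/3
((1 + G(-1))**2 + 41)*N(2, -1) = ((1 - 1/3*(-1)**2)**2 + 41)*(-1) = ((1 - 1/3*1)**2 + 41)*(-1) = ((1 - 1/3)**2 + 41)*(-1) = ((2/3)**2 + 41)*(-1) = (4/9 + 41)*(-1) = (373/9)*(-1) = -373/9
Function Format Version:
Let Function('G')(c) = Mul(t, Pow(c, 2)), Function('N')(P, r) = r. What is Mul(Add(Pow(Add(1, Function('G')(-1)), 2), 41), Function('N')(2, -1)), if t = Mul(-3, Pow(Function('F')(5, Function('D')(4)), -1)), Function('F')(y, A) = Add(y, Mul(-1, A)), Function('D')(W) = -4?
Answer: Rational(-373, 9) ≈ -41.444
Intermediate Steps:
t = Rational(-1, 3) (t = Mul(-3, Pow(Add(5, Mul(-1, -4)), -1)) = Mul(-3, Pow(Add(5, 4), -1)) = Mul(-3, Pow(9, -1)) = Mul(-3, Rational(1, 9)) = Rational(-1, 3) ≈ -0.33333)
Function('G')(c) = Mul(Rational(-1, 3), Pow(c, 2))
Mul(Add(Pow(Add(1, Function('G')(-1)), 2), 41), Function('N')(2, -1)) = Mul(Add(Pow(Add(1, Mul(Rational(-1, 3), Pow(-1, 2))), 2), 41), -1) = Mul(Add(Pow(Add(1, Mul(Rational(-1, 3), 1)), 2), 41), -1) = Mul(Add(Pow(Add(1, Rational(-1, 3)), 2), 41), -1) = Mul(Add(Pow(Rational(2, 3), 2), 41), -1) = Mul(Add(Rational(4, 9), 41), -1) = Mul(Rational(373, 9), -1) = Rational(-373, 9)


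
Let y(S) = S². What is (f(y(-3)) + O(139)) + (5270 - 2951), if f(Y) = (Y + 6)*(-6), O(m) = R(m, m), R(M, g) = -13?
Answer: 2216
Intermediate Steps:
O(m) = -13
f(Y) = -36 - 6*Y (f(Y) = (6 + Y)*(-6) = -36 - 6*Y)
(f(y(-3)) + O(139)) + (5270 - 2951) = ((-36 - 6*(-3)²) - 13) + (5270 - 2951) = ((-36 - 6*9) - 13) + 2319 = ((-36 - 54) - 13) + 2319 = (-90 - 13) + 2319 = -103 + 2319 = 2216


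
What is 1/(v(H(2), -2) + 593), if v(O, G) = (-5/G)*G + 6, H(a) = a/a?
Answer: 1/594 ≈ 0.0016835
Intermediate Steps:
H(a) = 1
v(O, G) = 1 (v(O, G) = -5 + 6 = 1)
1/(v(H(2), -2) + 593) = 1/(1 + 593) = 1/594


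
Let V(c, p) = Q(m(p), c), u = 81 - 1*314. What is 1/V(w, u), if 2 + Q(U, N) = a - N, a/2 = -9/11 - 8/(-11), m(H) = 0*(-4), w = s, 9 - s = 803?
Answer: 11/8710 ≈ 0.0012629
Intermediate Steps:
s = -794 (s = 9 - 1*803 = 9 - 803 = -794)
w = -794
m(H) = 0
a = -2/11 (a = 2*(-9/11 - 8/(-11)) = 2*(-9*1/11 - 8*(-1/11)) = 2*(-9/11 + 8/11) = 2*(-1/11) = -2/11 ≈ -0.18182)
u = -233 (u = 81 - 314 = -233)
Q(U, N) = -24/11 - N (Q(U, N) = -2 + (-2/11 - N) = -24/11 - N)
V(c, p) = -24/11 - c
1/V(w, u) = 1/(-24/11 - 1*(-794)) = 1/(-24/11 + 794) = 1/(8710/11) = 11/8710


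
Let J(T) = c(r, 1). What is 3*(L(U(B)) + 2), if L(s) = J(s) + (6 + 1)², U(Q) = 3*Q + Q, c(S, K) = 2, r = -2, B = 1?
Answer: 159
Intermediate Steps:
U(Q) = 4*Q
J(T) = 2
L(s) = 51 (L(s) = 2 + (6 + 1)² = 2 + 7² = 2 + 49 = 51)
3*(L(U(B)) + 2) = 3*(51 + 2) = 3*53 = 159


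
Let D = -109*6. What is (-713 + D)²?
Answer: 1868689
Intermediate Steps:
D = -654
(-713 + D)² = (-713 - 654)² = (-1367)² = 1868689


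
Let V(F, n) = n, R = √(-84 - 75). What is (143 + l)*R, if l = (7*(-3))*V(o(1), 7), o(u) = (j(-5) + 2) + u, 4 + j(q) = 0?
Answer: -4*I*√159 ≈ -50.438*I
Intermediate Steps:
j(q) = -4 (j(q) = -4 + 0 = -4)
o(u) = -2 + u (o(u) = (-4 + 2) + u = -2 + u)
R = I*√159 (R = √(-159) = I*√159 ≈ 12.61*I)
l = -147 (l = (7*(-3))*7 = -21*7 = -147)
(143 + l)*R = (143 - 147)*(I*√159) = -4*I*√159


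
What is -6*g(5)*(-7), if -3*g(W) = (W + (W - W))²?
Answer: -350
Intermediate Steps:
g(W) = -W²/3 (g(W) = -(W + (W - W))²/3 = -(W + 0)²/3 = -W²/3)
-6*g(5)*(-7) = -(-2)*5²*(-7) = -(-2)*25*(-7) = -6*(-25/3)*(-7) = 50*(-7) = -350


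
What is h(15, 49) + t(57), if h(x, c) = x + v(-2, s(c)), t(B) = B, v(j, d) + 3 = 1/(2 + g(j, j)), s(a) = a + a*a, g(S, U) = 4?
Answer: 415/6 ≈ 69.167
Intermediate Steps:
s(a) = a + a²
v(j, d) = -17/6 (v(j, d) = -3 + 1/(2 + 4) = -3 + 1/6 = -3 + ⅙ = -17/6)
h(x, c) = -17/6 + x (h(x, c) = x - 17/6 = -17/6 + x)
h(15, 49) + t(57) = (-17/6 + 15) + 57 = 73/6 + 57 = 415/6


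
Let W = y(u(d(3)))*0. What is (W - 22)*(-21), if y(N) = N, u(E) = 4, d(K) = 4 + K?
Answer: 462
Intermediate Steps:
W = 0 (W = 4*0 = 0)
(W - 22)*(-21) = (0 - 22)*(-21) = -22*(-21) = 462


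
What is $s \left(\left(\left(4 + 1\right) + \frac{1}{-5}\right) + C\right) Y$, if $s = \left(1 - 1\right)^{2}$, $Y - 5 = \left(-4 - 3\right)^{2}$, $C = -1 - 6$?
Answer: $0$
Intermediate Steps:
$C = -7$ ($C = -1 - 6 = -7$)
$Y = 54$ ($Y = 5 + \left(-4 - 3\right)^{2} = 5 + \left(-7\right)^{2} = 5 + 49 = 54$)
$s = 0$ ($s = 0^{2} = 0$)
$s \left(\left(\left(4 + 1\right) + \frac{1}{-5}\right) + C\right) Y = 0 \left(\left(\left(4 + 1\right) + \frac{1}{-5}\right) - 7\right) 54 = 0 \left(\left(5 - \frac{1}{5}\right) - 7\right) 54 = 0 \left(\frac{24}{5} - 7\right) 54 = 0 \left(- \frac{11}{5}\right) 54 = 0 \cdot 54 = 0$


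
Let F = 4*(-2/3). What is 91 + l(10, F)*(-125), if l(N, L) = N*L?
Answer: 10273/3 ≈ 3424.3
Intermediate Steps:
F = -8/3 (F = 4*(-2*⅓) = 4*(-⅔) = -8/3 ≈ -2.6667)
l(N, L) = L*N
91 + l(10, F)*(-125) = 91 - 8/3*10*(-125) = 91 - 80/3*(-125) = 91 + 10000/3 = 10273/3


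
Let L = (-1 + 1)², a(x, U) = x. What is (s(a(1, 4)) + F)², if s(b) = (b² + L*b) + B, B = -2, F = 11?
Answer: 100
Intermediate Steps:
L = 0 (L = 0² = 0)
s(b) = -2 + b² (s(b) = (b² + 0*b) - 2 = (b² + 0) - 2 = b² - 2 = -2 + b²)
(s(a(1, 4)) + F)² = ((-2 + 1²) + 11)² = ((-2 + 1) + 11)² = (-1 + 11)² = 10² = 100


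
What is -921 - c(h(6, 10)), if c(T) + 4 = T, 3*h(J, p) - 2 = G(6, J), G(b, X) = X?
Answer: -2759/3 ≈ -919.67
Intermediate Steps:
h(J, p) = ⅔ + J/3
c(T) = -4 + T
-921 - c(h(6, 10)) = -921 - (-4 + (⅔ + (⅓)*6)) = -921 - (-4 + (⅔ + 2)) = -921 - (-4 + 8/3) = -921 - 1*(-4/3) = -921 + 4/3 = -2759/3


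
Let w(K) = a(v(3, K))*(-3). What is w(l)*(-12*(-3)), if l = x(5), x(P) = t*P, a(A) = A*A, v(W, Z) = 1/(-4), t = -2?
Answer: -27/4 ≈ -6.7500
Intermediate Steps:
v(W, Z) = -¼
a(A) = A²
x(P) = -2*P
l = -10 (l = -2*5 = -10)
w(K) = -3/16 (w(K) = (-¼)²*(-3) = (1/16)*(-3) = -3/16)
w(l)*(-12*(-3)) = -(-9)*(-3)/4 = -3/16*36 = -27/4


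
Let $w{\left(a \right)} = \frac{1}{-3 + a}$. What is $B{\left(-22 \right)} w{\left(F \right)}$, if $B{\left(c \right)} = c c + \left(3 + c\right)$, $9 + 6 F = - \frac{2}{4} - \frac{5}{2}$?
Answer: $-93$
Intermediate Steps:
$F = -2$ ($F = - \frac{3}{2} + \frac{- \frac{2}{4} - \frac{5}{2}}{6} = - \frac{3}{2} + \frac{\left(-2\right) \frac{1}{4} - \frac{5}{2}}{6} = - \frac{3}{2} + \frac{- \frac{1}{2} - \frac{5}{2}}{6} = - \frac{3}{2} + \frac{1}{6} \left(-3\right) = - \frac{3}{2} - \frac{1}{2} = -2$)
$B{\left(c \right)} = 3 + c + c^{2}$ ($B{\left(c \right)} = c^{2} + \left(3 + c\right) = 3 + c + c^{2}$)
$B{\left(-22 \right)} w{\left(F \right)} = \frac{3 - 22 + \left(-22\right)^{2}}{-3 - 2} = \frac{3 - 22 + 484}{-5} = 465 \left(- \frac{1}{5}\right) = -93$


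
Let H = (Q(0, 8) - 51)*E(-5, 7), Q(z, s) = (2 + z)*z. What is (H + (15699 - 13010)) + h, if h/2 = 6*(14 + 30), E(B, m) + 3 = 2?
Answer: 3268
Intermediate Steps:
Q(z, s) = z*(2 + z)
E(B, m) = -1 (E(B, m) = -3 + 2 = -1)
h = 528 (h = 2*(6*(14 + 30)) = 2*(6*44) = 2*264 = 528)
H = 51 (H = (0*(2 + 0) - 51)*(-1) = (0*2 - 51)*(-1) = (0 - 51)*(-1) = -51*(-1) = 51)
(H + (15699 - 13010)) + h = (51 + (15699 - 13010)) + 528 = (51 + 2689) + 528 = 2740 + 528 = 3268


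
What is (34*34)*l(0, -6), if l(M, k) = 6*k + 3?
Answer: -38148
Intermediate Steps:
l(M, k) = 3 + 6*k
(34*34)*l(0, -6) = (34*34)*(3 + 6*(-6)) = 1156*(3 - 36) = 1156*(-33) = -38148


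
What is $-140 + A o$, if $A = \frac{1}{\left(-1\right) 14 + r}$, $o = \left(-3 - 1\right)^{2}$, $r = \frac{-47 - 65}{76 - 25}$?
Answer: $- \frac{58228}{413} \approx -140.99$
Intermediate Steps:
$r = - \frac{112}{51} \approx -2.1961$
$o = 16$ ($o = \left(-4\right)^{2} = 16$)
$A = - \frac{51}{826}$ ($A = \frac{1}{\left(-1\right) 14 - \frac{112}{51}} = \frac{1}{-14 - \frac{112}{51}} = \frac{1}{- \frac{826}{51}} = - \frac{51}{826} \approx -0.061743$)
$-140 + A o = -140 - \frac{408}{413} = - \frac{58228}{413}$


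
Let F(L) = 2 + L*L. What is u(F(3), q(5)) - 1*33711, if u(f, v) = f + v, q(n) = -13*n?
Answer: -33765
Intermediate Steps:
F(L) = 2 + L²
u(F(3), q(5)) - 1*33711 = ((2 + 3²) - 13*5) - 1*33711 = ((2 + 9) - 65) - 33711 = (11 - 65) - 33711 = -54 - 33711 = -33765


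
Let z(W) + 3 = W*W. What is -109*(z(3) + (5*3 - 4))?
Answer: -1853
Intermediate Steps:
z(W) = -3 + W**2 (z(W) = -3 + W*W = -3 + W**2)
-109*(z(3) + (5*3 - 4)) = -109*((-3 + 3**2) + (5*3 - 4)) = -109*((-3 + 9) + (15 - 4)) = -109*(6 + 11) = -109*17 = -1853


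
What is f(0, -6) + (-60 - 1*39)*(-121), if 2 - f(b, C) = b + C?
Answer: 11987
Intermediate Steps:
f(b, C) = 2 - C - b (f(b, C) = 2 - (b + C) = 2 - (C + b) = 2 + (-C - b) = 2 - C - b)
f(0, -6) + (-60 - 1*39)*(-121) = (2 - 1*(-6) - 1*0) + (-60 - 1*39)*(-121) = (2 + 6 + 0) + (-60 - 39)*(-121) = 8 - 99*(-121) = 8 + 11979 = 11987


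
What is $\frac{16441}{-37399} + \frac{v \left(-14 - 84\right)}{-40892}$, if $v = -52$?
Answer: $- \frac{215722669}{382329977} \approx -0.56423$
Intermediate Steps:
$\frac{16441}{-37399} + \frac{v \left(-14 - 84\right)}{-40892} = \frac{16441}{-37399} + \frac{\left(-52\right) \left(-14 - 84\right)}{-40892} = 16441 \left(- \frac{1}{37399}\right) + \left(-52\right) \left(-98\right) \left(- \frac{1}{40892}\right) = - \frac{16441}{37399} + 5096 \left(- \frac{1}{40892}\right) = - \frac{16441}{37399} - \frac{1274}{10223} = - \frac{215722669}{382329977}$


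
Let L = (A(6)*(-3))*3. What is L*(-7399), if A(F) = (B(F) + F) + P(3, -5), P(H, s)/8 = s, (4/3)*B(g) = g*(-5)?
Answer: -7524783/2 ≈ -3.7624e+6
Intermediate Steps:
B(g) = -15*g/4 (B(g) = 3*(g*(-5))/4 = 3*(-5*g)/4 = -15*g/4)
P(H, s) = 8*s
A(F) = -40 - 11*F/4 (A(F) = (-15*F/4 + F) + 8*(-5) = -11*F/4 - 40 = -40 - 11*F/4)
L = 1017/2 (L = ((-40 - 11/4*6)*(-3))*3 = ((-40 - 33/2)*(-3))*3 = -113/2*(-3)*3 = (339/2)*3 = 1017/2 ≈ 508.50)
L*(-7399) = (1017/2)*(-7399) = -7524783/2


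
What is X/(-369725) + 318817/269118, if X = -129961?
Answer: 152849459723/99499652550 ≈ 1.5362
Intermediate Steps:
X/(-369725) + 318817/269118 = -129961/(-369725) + 318817/269118 = -129961*(-1/369725) + 318817*(1/269118) = 129961/369725 + 318817/269118 = 152849459723/99499652550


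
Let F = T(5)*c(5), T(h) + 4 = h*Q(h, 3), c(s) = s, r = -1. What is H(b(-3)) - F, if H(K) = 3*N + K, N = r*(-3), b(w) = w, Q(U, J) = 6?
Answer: -124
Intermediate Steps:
N = 3 (N = -1*(-3) = 3)
T(h) = -4 + 6*h (T(h) = -4 + h*6 = -4 + 6*h)
F = 130 (F = (-4 + 6*5)*5 = (-4 + 30)*5 = 26*5 = 130)
H(K) = 9 + K (H(K) = 3*3 + K = 9 + K)
H(b(-3)) - F = (9 - 3) - 1*130 = 6 - 130 = -124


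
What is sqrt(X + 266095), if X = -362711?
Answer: 2*I*sqrt(24154) ≈ 310.83*I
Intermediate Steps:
sqrt(X + 266095) = sqrt(-362711 + 266095) = sqrt(-96616) = 2*I*sqrt(24154)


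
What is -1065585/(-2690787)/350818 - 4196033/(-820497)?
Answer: 1320319159098795341/258176632538487234 ≈ 5.1140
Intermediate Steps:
-1065585/(-2690787)/350818 - 4196033/(-820497) = -1065585*(-1/2690787)*(1/350818) - 4196033*(-1/820497) = (355195/896929)*(1/350818) + 4196033/820497 = 355195/314658837922 + 4196033/820497 = 1320319159098795341/258176632538487234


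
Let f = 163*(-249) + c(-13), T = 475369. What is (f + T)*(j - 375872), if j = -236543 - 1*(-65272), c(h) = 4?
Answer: -237890116398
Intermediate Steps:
j = -171271 (j = -236543 + 65272 = -171271)
f = -40583 (f = 163*(-249) + 4 = -40587 + 4 = -40583)
(f + T)*(j - 375872) = (-40583 + 475369)*(-171271 - 375872) = 434786*(-547143) = -237890116398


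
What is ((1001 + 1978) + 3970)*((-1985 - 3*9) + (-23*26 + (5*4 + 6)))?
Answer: -17956216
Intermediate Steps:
((1001 + 1978) + 3970)*((-1985 - 3*9) + (-23*26 + (5*4 + 6))) = (2979 + 3970)*((-1985 - 27) + (-598 + (20 + 6))) = 6949*(-2012 + (-598 + 26)) = 6949*(-2012 - 572) = 6949*(-2584) = -17956216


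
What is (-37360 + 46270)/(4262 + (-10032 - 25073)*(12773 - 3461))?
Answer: -4455/163446749 ≈ -2.7257e-5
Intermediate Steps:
(-37360 + 46270)/(4262 + (-10032 - 25073)*(12773 - 3461)) = 8910/(4262 - 35105*9312) = 8910/(4262 - 326897760) = 8910/(-326893498) = 8910*(-1/326893498) = -4455/163446749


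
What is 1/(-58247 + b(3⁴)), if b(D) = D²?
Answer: -1/51686 ≈ -1.9348e-5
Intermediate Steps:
1/(-58247 + b(3⁴)) = 1/(-58247 + (3⁴)²) = 1/(-58247 + 81²) = 1/(-58247 + 6561) = 1/(-51686) = -1/51686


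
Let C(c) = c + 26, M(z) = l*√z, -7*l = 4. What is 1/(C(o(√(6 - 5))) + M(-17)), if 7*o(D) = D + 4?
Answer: 77/2073 + 28*I*√17/35241 ≈ 0.037144 + 0.0032759*I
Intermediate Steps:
l = -4/7 (l = -⅐*4 = -4/7 ≈ -0.57143)
M(z) = -4*√z/7
o(D) = 4/7 + D/7 (o(D) = (D + 4)/7 = (4 + D)/7 = 4/7 + D/7)
C(c) = 26 + c
1/(C(o(√(6 - 5))) + M(-17)) = 1/((26 + (4/7 + √(6 - 5)/7)) - 4*I*√17/7) = 1/((26 + (4/7 + √1/7)) - 4*I*√17/7) = 1/((26 + (4/7 + (⅐)*1)) - 4*I*√17/7) = 1/((26 + (4/7 + ⅐)) - 4*I*√17/7) = 1/((26 + 5/7) - 4*I*√17/7) = 1/(187/7 - 4*I*√17/7)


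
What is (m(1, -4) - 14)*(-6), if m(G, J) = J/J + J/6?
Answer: 82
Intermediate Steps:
m(G, J) = 1 + J/6 (m(G, J) = 1 + J*(⅙) = 1 + J/6)
(m(1, -4) - 14)*(-6) = ((1 + (⅙)*(-4)) - 14)*(-6) = ((1 - ⅔) - 14)*(-6) = (⅓ - 14)*(-6) = -41/3*(-6) = 82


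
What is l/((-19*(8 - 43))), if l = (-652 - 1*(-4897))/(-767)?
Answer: -849/102011 ≈ -0.0083226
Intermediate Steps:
l = -4245/767 (l = (-652 + 4897)*(-1/767) = 4245*(-1/767) = -4245/767 ≈ -5.5346)
l/((-19*(8 - 43))) = -4245*(-1/(19*(8 - 43)))/767 = -4245/(767*((-19*(-35)))) = -4245/767/665 = -4245/767*1/665 = -849/102011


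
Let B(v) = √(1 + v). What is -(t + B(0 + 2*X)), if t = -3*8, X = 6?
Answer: 24 - √13 ≈ 20.394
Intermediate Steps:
t = -24
-(t + B(0 + 2*X)) = -(-24 + √(1 + (0 + 2*6))) = -(-24 + √(1 + (0 + 12))) = -(-24 + √(1 + 12)) = -(-24 + √13) = 24 - √13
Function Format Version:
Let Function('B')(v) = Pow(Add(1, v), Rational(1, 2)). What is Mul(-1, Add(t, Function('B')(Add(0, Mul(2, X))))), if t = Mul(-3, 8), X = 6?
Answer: Add(24, Mul(-1, Pow(13, Rational(1, 2)))) ≈ 20.394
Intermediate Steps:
t = -24
Mul(-1, Add(t, Function('B')(Add(0, Mul(2, X))))) = Mul(-1, Add(-24, Pow(Add(1, Add(0, Mul(2, 6))), Rational(1, 2)))) = Mul(-1, Add(-24, Pow(Add(1, Add(0, 12)), Rational(1, 2)))) = Mul(-1, Add(-24, Pow(Add(1, 12), Rational(1, 2)))) = Mul(-1, Add(-24, Pow(13, Rational(1, 2)))) = Add(24, Mul(-1, Pow(13, Rational(1, 2))))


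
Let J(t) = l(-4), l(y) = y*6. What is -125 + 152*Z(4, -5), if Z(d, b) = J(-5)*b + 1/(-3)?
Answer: 54193/3 ≈ 18064.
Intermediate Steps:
l(y) = 6*y
J(t) = -24 (J(t) = 6*(-4) = -24)
Z(d, b) = -1/3 - 24*b (Z(d, b) = -24*b + 1/(-3) = -24*b - 1/3 = -1/3 - 24*b)
-125 + 152*Z(4, -5) = -125 + 152*(-1/3 - 24*(-5)) = -125 + 152*(-1/3 + 120) = -125 + 152*(359/3) = -125 + 54568/3 = 54193/3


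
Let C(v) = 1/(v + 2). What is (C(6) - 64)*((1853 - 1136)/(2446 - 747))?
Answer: -366387/13592 ≈ -26.956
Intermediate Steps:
C(v) = 1/(2 + v)
(C(6) - 64)*((1853 - 1136)/(2446 - 747)) = (1/(2 + 6) - 64)*((1853 - 1136)/(2446 - 747)) = (1/8 - 64)*(717/1699) = (1/8 - 64)*(717*(1/1699)) = -511/8*717/1699 = -366387/13592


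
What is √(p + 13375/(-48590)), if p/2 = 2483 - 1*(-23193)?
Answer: √4849632440798/9718 ≈ 226.61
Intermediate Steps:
p = 51352 (p = 2*(2483 - 1*(-23193)) = 2*(2483 + 23193) = 2*25676 = 51352)
√(p + 13375/(-48590)) = √(51352 + 13375/(-48590)) = √(51352 + 13375*(-1/48590)) = √(51352 - 2675/9718) = √(499036061/9718) = √4849632440798/9718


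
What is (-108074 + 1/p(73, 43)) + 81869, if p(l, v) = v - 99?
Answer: -1467481/56 ≈ -26205.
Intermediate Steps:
p(l, v) = -99 + v
(-108074 + 1/p(73, 43)) + 81869 = (-108074 + 1/(-99 + 43)) + 81869 = (-108074 + 1/(-56)) + 81869 = (-108074 - 1/56) + 81869 = -6052145/56 + 81869 = -1467481/56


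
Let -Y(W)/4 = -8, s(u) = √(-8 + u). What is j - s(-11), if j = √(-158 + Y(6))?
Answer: I*(-√19 + 3*√14) ≈ 6.8661*I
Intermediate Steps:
Y(W) = 32 (Y(W) = -4*(-8) = 32)
j = 3*I*√14 (j = √(-158 + 32) = √(-126) = 3*I*√14 ≈ 11.225*I)
j - s(-11) = 3*I*√14 - √(-8 - 11) = 3*I*√14 - √(-19) = 3*I*√14 - I*√19 = -I*√19 + 3*I*√14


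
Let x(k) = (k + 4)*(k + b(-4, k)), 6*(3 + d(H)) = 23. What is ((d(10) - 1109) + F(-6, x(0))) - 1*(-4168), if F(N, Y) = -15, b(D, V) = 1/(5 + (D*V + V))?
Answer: 18269/6 ≈ 3044.8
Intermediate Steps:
b(D, V) = 1/(5 + V + D*V) (b(D, V) = 1/(5 + (V + D*V)) = 1/(5 + V + D*V))
d(H) = ⅚ (d(H) = -3 + (⅙)*23 = -3 + 23/6 = ⅚)
x(k) = (4 + k)*(k + 1/(5 - 3*k)) (x(k) = (k + 4)*(k + 1/(5 + k - 4*k)) = (4 + k)*(k + 1/(5 - 3*k)))
((d(10) - 1109) + F(-6, x(0))) - 1*(-4168) = ((⅚ - 1109) - 15) - 1*(-4168) = (-6649/6 - 15) + 4168 = -6739/6 + 4168 = 18269/6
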